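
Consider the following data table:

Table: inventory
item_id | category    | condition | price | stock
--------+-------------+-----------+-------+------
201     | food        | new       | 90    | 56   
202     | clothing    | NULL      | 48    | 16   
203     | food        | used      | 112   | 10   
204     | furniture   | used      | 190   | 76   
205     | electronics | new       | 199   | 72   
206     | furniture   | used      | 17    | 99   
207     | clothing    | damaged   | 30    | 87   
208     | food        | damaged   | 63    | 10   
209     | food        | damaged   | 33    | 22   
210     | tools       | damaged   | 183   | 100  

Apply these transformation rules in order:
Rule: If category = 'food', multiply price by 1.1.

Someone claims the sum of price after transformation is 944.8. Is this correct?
No, the correct result is 994.8.

Step 1: Calculate the correct sum after transformation
Step 2: Apply multiplier 1.1 to records where category = 'food'
Step 3: Correct result = 994.8
Step 4: Claimed result = 944.8
Step 5: 994.8 ≠ 944.8
Conclusion: The claimed result is incorrect. The correct answer is 994.8.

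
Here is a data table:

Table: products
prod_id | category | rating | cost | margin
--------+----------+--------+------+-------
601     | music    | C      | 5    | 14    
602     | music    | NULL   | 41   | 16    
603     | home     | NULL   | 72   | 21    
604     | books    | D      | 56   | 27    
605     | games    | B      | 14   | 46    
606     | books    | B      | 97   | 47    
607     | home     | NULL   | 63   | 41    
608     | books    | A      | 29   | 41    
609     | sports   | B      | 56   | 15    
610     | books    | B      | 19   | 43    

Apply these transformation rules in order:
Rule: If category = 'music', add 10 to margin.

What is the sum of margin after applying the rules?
331

Step 1: Count records where category = 'music': 2
Step 2: Total bonus added: 2 × 10 = 20
Step 3: Original sum of margin: 311
Step 4: Final sum = 311 + 20 = 331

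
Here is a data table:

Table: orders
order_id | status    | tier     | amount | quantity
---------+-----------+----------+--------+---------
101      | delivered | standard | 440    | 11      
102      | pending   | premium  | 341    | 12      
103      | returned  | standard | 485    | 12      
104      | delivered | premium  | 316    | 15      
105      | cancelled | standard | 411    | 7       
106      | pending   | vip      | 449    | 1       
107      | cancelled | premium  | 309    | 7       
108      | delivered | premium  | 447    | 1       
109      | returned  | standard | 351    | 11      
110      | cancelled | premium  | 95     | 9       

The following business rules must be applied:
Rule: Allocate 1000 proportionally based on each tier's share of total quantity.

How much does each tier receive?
premium: 511.63, standard: 476.74, vip: 11.63

Step 1: Calculate total quantity = 86
Step 2: Calculate each tier's proportion:
  premium: 44/86 = 51.16% → 511.63
  standard: 41/86 = 47.67% → 476.74
  vip: 1/86 = 1.16% → 11.63
Step 3: Verify: sum of allocations ≈ 1000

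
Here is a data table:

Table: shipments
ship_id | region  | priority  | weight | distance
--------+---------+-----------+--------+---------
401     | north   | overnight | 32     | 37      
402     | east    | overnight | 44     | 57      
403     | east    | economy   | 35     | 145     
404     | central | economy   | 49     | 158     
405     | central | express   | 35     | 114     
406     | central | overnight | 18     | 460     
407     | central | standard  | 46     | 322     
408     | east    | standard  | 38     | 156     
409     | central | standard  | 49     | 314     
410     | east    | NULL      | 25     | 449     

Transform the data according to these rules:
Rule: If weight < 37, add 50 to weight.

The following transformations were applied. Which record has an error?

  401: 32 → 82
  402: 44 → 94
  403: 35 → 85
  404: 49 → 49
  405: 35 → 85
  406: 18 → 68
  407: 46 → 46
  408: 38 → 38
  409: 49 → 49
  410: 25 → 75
Record 402 has an error. The correct transformed value should be 44, not 94.

Step 1: Check each record against the rule
Step 2: Record 402 has weight = 44
Step 3: Since 44 >= 37, the bonus should not have been applied
Step 4: Correct value = 44, but claimed value = 94
Conclusion: Record 402 has the error.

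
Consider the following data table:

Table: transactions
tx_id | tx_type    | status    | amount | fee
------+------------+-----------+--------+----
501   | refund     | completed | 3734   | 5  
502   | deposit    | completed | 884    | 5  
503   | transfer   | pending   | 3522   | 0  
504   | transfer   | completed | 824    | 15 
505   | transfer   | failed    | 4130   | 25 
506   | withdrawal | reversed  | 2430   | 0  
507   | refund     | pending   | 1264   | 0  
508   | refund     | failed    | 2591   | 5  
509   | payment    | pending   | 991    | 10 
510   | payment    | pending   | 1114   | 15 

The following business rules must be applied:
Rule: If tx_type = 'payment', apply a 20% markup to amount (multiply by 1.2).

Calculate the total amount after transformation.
21905.0

Step 1: Records with tx_type = 'payment' have total amount = 2105
Step 2: Apply multiplier: 2105 × 1.2 = 2526.0
Step 3: Other records total: 19379
Step 4: Final sum = 2526.0 + 19379 = 21905.0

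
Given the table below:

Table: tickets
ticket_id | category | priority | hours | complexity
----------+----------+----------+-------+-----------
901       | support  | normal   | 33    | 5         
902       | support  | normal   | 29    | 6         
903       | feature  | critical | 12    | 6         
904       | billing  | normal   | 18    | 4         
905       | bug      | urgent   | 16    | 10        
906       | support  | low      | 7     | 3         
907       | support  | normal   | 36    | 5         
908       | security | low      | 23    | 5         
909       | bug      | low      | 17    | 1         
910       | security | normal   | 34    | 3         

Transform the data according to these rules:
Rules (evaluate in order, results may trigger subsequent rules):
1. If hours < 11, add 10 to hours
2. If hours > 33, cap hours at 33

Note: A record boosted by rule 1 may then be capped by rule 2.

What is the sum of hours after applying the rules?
231

Step 1: Apply rule 1 to records with hours < 11
  - 1 records get bonus of 10
  - Of these, 0 records then exceed 33 and get capped
Step 2: Apply rule 2 to records with hours > 33
  - 2 records (original) are capped
Step 3: Calculate final sum = 231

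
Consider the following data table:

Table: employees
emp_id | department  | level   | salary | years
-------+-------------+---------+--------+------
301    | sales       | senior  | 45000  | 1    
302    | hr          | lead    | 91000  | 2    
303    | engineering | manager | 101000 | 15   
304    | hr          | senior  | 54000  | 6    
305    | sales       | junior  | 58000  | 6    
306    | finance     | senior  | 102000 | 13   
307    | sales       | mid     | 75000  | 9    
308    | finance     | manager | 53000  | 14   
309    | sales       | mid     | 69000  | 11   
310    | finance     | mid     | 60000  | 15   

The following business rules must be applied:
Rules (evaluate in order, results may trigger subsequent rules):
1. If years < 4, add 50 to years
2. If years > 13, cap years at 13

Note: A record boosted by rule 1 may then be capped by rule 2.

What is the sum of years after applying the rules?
110

Step 1: Apply rule 1 to records with years < 4
  - 2 records get bonus of 50
  - Of these, 2 records then exceed 13 and get capped
Step 2: Apply rule 2 to records with years > 13
  - 3 records (original) are capped
Step 3: Calculate final sum = 110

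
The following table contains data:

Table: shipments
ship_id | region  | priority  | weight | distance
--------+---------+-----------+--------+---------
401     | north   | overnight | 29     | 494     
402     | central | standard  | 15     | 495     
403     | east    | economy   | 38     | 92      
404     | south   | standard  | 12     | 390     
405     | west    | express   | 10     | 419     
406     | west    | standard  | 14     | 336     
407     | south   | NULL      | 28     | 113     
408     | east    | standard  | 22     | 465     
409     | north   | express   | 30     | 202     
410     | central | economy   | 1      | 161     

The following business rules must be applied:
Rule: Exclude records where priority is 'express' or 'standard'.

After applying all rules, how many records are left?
4

Step 1: Count records to exclude
  - 2 (express) + 4 (standard) = 6 records
Step 2: Total records: 10
Step 3: Remaining = 10 - 6 = 4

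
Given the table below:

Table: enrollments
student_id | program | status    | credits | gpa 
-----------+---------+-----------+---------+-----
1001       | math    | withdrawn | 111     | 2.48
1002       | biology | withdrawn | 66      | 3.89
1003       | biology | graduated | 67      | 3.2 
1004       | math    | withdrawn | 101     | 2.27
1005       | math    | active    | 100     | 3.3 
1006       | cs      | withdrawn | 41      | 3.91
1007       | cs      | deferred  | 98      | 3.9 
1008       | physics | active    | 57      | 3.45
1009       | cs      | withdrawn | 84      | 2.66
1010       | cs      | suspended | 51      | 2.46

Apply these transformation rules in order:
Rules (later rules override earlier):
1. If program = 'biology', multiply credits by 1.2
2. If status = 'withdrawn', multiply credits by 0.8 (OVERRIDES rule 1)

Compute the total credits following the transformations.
708.8

Step 1: Rule 2 takes priority for records with status = 'withdrawn'
  - 5 records: 403 × 0.8 = 322.4
Step 2: Rule 1 applies to remaining records with program = 'biology'
  - 1 records: 67 × 1.2 = 80.4
Step 3: Other records unchanged: 306
Step 4: Final sum = 322.4 + 80.4 + 306 = 708.8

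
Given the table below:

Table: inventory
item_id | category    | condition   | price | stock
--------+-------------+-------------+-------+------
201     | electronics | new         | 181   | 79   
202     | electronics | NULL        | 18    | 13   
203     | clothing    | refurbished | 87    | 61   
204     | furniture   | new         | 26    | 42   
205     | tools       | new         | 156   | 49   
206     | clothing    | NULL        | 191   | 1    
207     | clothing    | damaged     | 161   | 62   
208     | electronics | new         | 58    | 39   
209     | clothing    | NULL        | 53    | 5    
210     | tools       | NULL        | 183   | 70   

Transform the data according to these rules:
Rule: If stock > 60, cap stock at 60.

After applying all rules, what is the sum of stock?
389

Step 1: 4 records have stock > 60
Step 2: These records originally summed to 272
Step 3: After capping: 4 × 60 = 240
Step 4: Unaffected records sum: 149
Step 5: Final sum = 240 + 149 = 389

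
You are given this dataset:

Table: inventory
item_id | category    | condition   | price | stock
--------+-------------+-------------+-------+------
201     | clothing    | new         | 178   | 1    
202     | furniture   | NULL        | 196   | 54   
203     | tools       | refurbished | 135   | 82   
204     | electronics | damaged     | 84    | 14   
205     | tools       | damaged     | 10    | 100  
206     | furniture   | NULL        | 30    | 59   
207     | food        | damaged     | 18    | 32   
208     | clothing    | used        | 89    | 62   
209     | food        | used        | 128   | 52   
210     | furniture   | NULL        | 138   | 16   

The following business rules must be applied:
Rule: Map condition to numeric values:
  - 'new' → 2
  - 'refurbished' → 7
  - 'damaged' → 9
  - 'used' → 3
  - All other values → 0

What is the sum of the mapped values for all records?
42

Step 1: Apply mapping to each record
Step 2: Count by status:
  'new': 1 records × 2 = 2
  'refurbished': 1 records × 7 = 7
  'damaged': 3 records × 9 = 27
  'used': 2 records × 3 = 6
Step 3: Sum all mapped values = 42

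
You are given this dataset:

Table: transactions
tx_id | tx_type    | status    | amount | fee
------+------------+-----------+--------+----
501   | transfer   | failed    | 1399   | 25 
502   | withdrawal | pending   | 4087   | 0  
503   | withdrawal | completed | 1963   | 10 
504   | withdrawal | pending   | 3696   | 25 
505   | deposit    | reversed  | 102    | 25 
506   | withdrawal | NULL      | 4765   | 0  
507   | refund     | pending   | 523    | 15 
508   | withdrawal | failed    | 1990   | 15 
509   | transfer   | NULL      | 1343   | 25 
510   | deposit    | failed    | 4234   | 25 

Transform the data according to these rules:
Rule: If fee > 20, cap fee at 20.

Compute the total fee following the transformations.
140

Step 1: 5 records have fee > 20
Step 2: These records originally summed to 125
Step 3: After capping: 5 × 20 = 100
Step 4: Unaffected records sum: 40
Step 5: Final sum = 100 + 40 = 140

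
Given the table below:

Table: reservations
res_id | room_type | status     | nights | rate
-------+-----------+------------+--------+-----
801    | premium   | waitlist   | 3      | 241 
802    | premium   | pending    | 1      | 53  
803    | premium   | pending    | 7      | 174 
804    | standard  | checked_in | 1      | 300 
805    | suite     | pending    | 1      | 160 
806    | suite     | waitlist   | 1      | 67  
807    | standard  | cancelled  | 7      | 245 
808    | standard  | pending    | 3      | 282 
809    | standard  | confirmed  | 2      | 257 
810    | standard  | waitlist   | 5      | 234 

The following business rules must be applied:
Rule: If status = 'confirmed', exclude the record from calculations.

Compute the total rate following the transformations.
1756

Step 1: Identify records where status = 'confirmed'
Step 2: The excluded records sum to 257
Step 3: Original total rate = 2013
Step 4: Remaining total = 2013 - 257 = 1756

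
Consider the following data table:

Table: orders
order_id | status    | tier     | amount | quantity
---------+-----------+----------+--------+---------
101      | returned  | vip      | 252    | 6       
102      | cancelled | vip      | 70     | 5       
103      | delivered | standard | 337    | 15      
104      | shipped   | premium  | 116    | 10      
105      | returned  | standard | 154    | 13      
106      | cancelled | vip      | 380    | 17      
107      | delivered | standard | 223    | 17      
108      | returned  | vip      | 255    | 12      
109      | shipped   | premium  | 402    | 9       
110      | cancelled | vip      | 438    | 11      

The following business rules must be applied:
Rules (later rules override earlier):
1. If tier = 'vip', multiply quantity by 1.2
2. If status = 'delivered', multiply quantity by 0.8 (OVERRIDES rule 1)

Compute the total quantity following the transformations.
118.8

Step 1: Rule 2 takes priority for records with status = 'delivered'
  - 2 records: 32 × 0.8 = 25.6
Step 2: Rule 1 applies to remaining records with tier = 'vip'
  - 5 records: 51 × 1.2 = 61.2
Step 3: Other records unchanged: 32
Step 4: Final sum = 25.6 + 61.2 + 32 = 118.8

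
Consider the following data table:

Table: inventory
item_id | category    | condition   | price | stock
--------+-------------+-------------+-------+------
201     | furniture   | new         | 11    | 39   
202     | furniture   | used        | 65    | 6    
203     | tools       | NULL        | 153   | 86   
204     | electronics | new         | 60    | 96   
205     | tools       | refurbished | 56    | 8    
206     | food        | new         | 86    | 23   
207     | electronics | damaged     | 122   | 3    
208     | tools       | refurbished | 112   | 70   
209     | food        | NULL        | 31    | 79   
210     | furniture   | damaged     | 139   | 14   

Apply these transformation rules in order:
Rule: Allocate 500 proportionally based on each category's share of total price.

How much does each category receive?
electronics: 108.98, food: 70.06, furniture: 128.74, tools: 192.22

Step 1: Calculate total price = 835
Step 2: Calculate each category's proportion:
  electronics: 182/835 = 21.80% → 108.98
  food: 117/835 = 14.01% → 70.06
  furniture: 215/835 = 25.75% → 128.74
  tools: 321/835 = 38.44% → 192.22
Step 3: Verify: sum of allocations ≈ 500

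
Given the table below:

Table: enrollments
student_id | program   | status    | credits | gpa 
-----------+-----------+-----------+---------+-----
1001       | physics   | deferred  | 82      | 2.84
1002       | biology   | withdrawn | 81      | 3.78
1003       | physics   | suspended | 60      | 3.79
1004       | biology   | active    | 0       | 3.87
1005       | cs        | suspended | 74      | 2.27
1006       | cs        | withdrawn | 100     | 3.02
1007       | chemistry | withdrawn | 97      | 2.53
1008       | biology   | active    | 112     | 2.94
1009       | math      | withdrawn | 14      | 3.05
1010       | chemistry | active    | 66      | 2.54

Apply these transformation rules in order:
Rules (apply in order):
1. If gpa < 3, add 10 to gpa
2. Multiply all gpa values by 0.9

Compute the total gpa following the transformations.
72.57

Step 1: Apply Rule 1 - Add 10 to records with gpa < 3
  - 5 records affected: 13.12 + (5 × 10) = 63.12
  - Unaffected records: 17.51
  - Sum after Rule 1: 80.63
Step 2: Apply Rule 2 - Multiply all by 0.9
  - 80.63 × 0.9 = 72.57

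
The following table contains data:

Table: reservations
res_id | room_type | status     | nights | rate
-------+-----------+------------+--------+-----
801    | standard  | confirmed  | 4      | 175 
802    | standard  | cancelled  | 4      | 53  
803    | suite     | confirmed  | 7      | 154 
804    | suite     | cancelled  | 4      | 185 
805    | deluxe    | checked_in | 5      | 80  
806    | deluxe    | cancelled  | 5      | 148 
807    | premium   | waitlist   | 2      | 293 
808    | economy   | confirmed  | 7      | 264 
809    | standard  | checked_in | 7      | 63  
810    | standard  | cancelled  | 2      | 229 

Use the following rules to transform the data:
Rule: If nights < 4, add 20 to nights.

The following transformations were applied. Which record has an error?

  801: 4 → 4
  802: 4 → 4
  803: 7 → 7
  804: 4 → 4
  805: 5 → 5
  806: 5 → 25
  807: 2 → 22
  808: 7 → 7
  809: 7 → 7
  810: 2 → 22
Record 806 has an error. The correct transformed value should be 5, not 25.

Step 1: Check each record against the rule
Step 2: Record 806 has nights = 5
Step 3: Since 5 >= 4, the bonus should not have been applied
Step 4: Correct value = 5, but claimed value = 25
Conclusion: Record 806 has the error.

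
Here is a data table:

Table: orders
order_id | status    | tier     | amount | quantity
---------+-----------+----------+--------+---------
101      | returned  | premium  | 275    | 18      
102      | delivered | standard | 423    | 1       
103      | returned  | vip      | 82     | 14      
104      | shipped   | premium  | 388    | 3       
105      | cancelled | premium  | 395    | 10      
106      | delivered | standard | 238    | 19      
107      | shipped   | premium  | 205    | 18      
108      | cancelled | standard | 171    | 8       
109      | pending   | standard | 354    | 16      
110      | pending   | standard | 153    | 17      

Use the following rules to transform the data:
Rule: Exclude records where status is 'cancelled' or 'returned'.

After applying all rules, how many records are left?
6

Step 1: Count records to exclude
  - 2 (cancelled) + 2 (returned) = 4 records
Step 2: Total records: 10
Step 3: Remaining = 10 - 4 = 6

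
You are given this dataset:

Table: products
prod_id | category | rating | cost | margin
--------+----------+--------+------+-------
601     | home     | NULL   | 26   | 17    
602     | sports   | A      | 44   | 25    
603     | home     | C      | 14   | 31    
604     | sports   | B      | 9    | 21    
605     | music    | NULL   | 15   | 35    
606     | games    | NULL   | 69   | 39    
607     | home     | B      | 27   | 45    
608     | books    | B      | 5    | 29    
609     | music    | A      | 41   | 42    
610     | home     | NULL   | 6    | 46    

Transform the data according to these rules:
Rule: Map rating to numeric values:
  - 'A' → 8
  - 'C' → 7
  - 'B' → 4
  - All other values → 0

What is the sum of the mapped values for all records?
35

Step 1: Apply mapping to each record
Step 2: Count by status:
  'A': 2 records × 8 = 16
  'C': 1 records × 7 = 7
  'B': 3 records × 4 = 12
Step 3: Sum all mapped values = 35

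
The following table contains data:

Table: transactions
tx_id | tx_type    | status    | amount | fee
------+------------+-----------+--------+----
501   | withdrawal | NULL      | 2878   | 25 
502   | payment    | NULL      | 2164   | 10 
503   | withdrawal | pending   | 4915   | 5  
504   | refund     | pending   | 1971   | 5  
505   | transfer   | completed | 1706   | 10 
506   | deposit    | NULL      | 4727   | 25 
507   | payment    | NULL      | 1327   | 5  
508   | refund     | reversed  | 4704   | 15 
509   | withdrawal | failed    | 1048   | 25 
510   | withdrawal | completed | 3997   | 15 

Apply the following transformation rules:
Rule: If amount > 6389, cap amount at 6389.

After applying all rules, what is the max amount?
4915

Step 1: Original maximum amount = 4915
Step 2: Check cap of 6389 against maximum
Step 3: No records exceed the cap (max 4915 <= cap 6389), so no capping applies
Step 4: Maximum after transformation = 4915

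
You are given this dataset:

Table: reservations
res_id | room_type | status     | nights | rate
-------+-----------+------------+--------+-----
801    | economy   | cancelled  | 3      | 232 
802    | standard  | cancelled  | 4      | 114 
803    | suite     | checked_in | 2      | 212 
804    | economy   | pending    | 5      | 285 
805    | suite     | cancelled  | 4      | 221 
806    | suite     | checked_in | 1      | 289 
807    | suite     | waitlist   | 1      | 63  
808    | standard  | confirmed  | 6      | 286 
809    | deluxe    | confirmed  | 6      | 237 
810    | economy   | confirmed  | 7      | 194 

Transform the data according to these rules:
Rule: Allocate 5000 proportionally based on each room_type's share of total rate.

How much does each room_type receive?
deluxe: 555.56, economy: 1666.67, standard: 937.65, suite: 1840.13

Step 1: Calculate total rate = 2133
Step 2: Calculate each room_type's proportion:
  deluxe: 237/2133 = 11.11% → 555.56
  economy: 711/2133 = 33.33% → 1666.67
  standard: 400/2133 = 18.75% → 937.65
  suite: 785/2133 = 36.80% → 1840.13
Step 3: Verify: sum of allocations ≈ 5000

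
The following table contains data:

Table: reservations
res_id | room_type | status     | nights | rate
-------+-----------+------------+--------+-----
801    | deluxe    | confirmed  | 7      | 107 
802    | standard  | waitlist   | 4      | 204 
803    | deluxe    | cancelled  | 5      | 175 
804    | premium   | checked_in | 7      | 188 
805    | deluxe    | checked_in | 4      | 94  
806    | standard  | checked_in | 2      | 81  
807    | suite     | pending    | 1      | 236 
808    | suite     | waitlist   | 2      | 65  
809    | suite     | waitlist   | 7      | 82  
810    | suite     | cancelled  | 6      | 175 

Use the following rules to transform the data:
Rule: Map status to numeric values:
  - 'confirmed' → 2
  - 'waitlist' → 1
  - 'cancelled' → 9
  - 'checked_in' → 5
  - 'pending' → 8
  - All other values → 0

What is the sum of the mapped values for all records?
46

Step 1: Apply mapping to each record
Step 2: Count by status:
  'confirmed': 1 records × 2 = 2
  'waitlist': 3 records × 1 = 3
  'cancelled': 2 records × 9 = 18
  'checked_in': 3 records × 5 = 15
  'pending': 1 records × 8 = 8
Step 3: Sum all mapped values = 46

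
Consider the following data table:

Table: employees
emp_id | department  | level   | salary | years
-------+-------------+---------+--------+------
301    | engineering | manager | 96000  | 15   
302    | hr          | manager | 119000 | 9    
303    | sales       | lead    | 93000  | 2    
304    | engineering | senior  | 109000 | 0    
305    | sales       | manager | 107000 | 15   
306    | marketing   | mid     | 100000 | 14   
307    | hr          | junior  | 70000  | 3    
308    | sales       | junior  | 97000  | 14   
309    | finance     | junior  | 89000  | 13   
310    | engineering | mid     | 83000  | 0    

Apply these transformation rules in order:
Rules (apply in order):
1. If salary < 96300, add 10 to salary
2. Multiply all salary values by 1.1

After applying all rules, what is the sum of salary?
1059355.0

Step 1: Apply Rule 1 - Add 10 to records with salary < 96300
  - 5 records affected: 431000 + (5 × 10) = 431050
  - Unaffected records: 532000
  - Sum after Rule 1: 963050
Step 2: Apply Rule 2 - Multiply all by 1.1
  - 963050 × 1.1 = 1059355.0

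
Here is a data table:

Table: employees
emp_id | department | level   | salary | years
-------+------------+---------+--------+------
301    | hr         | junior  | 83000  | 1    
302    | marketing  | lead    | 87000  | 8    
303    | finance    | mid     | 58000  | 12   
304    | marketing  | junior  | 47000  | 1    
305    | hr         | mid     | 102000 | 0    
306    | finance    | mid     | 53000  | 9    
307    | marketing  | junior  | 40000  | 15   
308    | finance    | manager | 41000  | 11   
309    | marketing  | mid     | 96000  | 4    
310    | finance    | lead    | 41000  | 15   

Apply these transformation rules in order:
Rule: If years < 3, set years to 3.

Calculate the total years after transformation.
83

Step 1: 3 records have years < 3
Step 2: These records originally summed to 2
Step 3: After setting to minimum: 3 × 3 = 9
Step 4: Unaffected records sum: 74
Step 5: Final sum = 9 + 74 = 83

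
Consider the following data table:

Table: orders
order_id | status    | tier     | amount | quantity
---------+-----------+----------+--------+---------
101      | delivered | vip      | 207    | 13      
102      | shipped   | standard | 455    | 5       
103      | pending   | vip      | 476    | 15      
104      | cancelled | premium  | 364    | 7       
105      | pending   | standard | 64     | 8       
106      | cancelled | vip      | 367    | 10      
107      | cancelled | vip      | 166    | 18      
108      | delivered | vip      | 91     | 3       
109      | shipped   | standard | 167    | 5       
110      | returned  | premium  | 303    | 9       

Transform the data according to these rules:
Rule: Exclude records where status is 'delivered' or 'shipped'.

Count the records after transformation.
6

Step 1: Count records to exclude
  - 2 (delivered) + 2 (shipped) = 4 records
Step 2: Total records: 10
Step 3: Remaining = 10 - 4 = 6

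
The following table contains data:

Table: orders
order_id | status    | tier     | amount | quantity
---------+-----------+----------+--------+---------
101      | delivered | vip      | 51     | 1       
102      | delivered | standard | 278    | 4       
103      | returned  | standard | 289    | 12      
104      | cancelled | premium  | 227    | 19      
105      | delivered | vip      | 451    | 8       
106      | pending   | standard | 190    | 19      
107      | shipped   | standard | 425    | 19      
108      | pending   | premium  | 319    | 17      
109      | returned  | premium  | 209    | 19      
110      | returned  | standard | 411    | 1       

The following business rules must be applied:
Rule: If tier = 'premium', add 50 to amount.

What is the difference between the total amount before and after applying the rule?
150

Step 1: Original sum of amount = 2850
Step 2: 3 records have tier = 'premium'
Step 3: Each affected record changes by 50
Step 4: Total change = 3 × 50 = 150
Step 5: New sum = 2850 + 150 = 3000
Step 6: Difference = |3000 - 2850| = 150
        (Sum increased by 150)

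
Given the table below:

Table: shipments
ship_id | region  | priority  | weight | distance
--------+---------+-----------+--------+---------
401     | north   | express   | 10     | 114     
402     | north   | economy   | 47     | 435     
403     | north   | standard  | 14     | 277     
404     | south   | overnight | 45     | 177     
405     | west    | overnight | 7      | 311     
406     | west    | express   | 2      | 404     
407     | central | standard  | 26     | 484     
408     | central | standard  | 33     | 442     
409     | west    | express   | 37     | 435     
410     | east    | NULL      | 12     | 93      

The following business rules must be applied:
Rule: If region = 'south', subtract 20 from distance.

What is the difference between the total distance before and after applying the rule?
20

Step 1: Original sum of distance = 3172
Step 2: 1 records have region = 'south'
Step 3: Each affected record changes by -20
Step 4: Total change = 1 × -20 = -20
Step 5: New sum = 3172 + -20 = 3152
Step 6: Difference = |3152 - 3172| = 20
        (Sum decreased by 20)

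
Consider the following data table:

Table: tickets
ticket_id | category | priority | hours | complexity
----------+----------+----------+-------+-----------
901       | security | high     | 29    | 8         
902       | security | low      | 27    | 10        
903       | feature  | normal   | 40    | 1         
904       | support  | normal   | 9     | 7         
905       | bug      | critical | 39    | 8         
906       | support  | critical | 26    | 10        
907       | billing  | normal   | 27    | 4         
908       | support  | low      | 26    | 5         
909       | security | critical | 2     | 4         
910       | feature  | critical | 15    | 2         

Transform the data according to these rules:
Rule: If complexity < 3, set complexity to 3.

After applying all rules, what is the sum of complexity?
62

Step 1: 2 records have complexity < 3
Step 2: These records originally summed to 3
Step 3: After setting to minimum: 2 × 3 = 6
Step 4: Unaffected records sum: 56
Step 5: Final sum = 6 + 56 = 62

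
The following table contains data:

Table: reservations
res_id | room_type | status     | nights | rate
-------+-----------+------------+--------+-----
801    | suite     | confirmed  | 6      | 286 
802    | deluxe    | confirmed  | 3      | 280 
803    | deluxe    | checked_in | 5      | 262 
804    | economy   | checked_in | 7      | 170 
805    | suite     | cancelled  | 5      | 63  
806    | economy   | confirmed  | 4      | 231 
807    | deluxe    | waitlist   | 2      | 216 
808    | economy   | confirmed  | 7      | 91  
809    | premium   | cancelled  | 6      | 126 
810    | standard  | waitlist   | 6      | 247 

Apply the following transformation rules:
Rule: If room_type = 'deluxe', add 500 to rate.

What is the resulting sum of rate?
3472

Step 1: Count records where room_type = 'deluxe': 3
Step 2: Total bonus added: 3 × 500 = 1500
Step 3: Original sum of rate: 1972
Step 4: Final sum = 1972 + 1500 = 3472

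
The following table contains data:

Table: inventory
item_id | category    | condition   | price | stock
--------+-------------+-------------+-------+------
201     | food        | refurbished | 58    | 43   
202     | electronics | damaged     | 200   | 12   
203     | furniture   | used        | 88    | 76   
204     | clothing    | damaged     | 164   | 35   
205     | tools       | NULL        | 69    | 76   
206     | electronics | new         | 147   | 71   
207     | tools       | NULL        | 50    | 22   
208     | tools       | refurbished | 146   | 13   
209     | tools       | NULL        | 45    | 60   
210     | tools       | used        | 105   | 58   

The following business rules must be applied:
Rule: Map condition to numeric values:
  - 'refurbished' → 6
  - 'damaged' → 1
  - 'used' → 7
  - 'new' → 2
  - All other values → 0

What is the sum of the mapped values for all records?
30

Step 1: Apply mapping to each record
Step 2: Count by status:
  'refurbished': 2 records × 6 = 12
  'damaged': 2 records × 1 = 2
  'used': 2 records × 7 = 14
  'new': 1 records × 2 = 2
Step 3: Sum all mapped values = 30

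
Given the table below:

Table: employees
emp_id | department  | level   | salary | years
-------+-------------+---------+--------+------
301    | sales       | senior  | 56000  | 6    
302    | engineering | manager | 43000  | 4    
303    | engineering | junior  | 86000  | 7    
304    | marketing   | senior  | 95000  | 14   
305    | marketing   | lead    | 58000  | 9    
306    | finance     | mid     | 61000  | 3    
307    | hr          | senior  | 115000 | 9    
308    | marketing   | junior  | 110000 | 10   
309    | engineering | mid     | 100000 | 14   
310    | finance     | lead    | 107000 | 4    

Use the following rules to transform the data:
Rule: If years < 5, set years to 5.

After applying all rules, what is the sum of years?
84

Step 1: 3 records have years < 5
Step 2: These records originally summed to 11
Step 3: After setting to minimum: 3 × 5 = 15
Step 4: Unaffected records sum: 69
Step 5: Final sum = 15 + 69 = 84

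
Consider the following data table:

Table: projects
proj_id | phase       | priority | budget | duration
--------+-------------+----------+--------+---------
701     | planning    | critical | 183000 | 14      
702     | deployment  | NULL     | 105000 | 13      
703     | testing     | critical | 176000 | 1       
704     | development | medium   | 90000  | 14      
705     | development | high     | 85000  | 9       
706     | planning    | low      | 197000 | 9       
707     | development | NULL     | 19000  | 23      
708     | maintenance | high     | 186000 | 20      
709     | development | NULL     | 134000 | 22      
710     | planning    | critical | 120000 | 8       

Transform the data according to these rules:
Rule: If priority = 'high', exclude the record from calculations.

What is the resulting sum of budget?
1024000

Step 1: Identify records where priority = 'high'
Step 2: The excluded records sum to 271000
Step 3: Original total budget = 1295000
Step 4: Remaining total = 1295000 - 271000 = 1024000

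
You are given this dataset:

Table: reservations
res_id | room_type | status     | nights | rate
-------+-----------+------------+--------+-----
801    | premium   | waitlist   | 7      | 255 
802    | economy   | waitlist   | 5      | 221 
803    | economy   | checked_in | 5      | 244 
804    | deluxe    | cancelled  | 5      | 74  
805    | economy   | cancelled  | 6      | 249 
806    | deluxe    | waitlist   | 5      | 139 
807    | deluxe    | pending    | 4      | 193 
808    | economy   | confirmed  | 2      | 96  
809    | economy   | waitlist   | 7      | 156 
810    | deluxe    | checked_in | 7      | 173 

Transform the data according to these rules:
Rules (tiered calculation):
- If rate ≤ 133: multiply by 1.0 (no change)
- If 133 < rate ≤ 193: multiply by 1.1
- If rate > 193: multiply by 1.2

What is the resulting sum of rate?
2059.9

Step 1: Tier 1 (rate ≤ 133): 2 records, sum = 170 × 1.0 = 170.0
Step 2: Tier 2 (133 < rate ≤ 193): 4 records, sum = 661 × 1.1 = 727.1
Step 3: Tier 3 (rate > 193): 4 records, sum = 969 × 1.2 = 1162.8
Step 4: Final sum = 170.0 + 727.1 + 1162.8 = 2059.9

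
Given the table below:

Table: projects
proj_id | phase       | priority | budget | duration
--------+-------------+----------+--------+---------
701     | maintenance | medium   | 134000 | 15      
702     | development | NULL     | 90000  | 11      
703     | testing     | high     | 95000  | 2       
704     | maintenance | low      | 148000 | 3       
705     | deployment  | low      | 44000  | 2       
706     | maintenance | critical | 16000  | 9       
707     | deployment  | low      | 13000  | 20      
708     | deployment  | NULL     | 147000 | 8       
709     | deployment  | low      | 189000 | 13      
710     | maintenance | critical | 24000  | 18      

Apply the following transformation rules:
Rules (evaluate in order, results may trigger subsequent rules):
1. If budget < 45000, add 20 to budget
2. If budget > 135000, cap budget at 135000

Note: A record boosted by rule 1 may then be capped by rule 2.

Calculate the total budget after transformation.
821080

Step 1: Apply rule 1 to records with budget < 45000
  - 4 records get bonus of 20
  - Of these, 0 records then exceed 135000 and get capped
Step 2: Apply rule 2 to records with budget > 135000
  - 3 records (original) are capped
Step 3: Calculate final sum = 821080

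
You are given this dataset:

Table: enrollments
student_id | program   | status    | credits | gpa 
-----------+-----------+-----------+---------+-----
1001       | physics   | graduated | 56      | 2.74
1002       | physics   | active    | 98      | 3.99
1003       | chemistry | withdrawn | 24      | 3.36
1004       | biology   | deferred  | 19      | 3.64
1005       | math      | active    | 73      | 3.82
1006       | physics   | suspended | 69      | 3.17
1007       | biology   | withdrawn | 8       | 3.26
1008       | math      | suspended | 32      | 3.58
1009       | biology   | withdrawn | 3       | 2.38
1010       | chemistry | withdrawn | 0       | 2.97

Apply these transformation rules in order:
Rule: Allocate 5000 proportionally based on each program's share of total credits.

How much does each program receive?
biology: 392.67, chemistry: 314.14, math: 1374.35, physics: 2918.85

Step 1: Calculate total credits = 382
Step 2: Calculate each program's proportion:
  biology: 30/382 = 7.85% → 392.67
  chemistry: 24/382 = 6.28% → 314.14
  math: 105/382 = 27.49% → 1374.35
  physics: 223/382 = 58.38% → 2918.85
Step 3: Verify: sum of allocations ≈ 5000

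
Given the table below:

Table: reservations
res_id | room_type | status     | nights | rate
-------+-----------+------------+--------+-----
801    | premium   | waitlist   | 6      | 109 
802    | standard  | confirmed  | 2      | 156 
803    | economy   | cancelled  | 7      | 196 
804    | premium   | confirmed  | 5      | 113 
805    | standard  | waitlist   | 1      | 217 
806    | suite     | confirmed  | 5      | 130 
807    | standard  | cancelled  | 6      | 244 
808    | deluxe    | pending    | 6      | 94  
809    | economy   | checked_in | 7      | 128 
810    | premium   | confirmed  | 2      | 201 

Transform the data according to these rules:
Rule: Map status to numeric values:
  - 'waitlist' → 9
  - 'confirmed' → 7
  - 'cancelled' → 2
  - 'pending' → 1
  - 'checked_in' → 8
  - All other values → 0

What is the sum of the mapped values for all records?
59

Step 1: Apply mapping to each record
Step 2: Count by status:
  'waitlist': 2 records × 9 = 18
  'confirmed': 4 records × 7 = 28
  'cancelled': 2 records × 2 = 4
  'pending': 1 records × 1 = 1
  'checked_in': 1 records × 8 = 8
Step 3: Sum all mapped values = 59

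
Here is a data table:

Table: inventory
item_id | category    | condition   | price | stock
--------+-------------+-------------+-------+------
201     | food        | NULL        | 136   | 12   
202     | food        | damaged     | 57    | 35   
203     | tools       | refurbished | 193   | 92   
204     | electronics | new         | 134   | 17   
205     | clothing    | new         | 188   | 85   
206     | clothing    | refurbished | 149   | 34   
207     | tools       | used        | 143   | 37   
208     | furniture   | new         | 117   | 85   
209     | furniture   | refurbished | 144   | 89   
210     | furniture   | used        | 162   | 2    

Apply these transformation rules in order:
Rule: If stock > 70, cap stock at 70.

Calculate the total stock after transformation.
417

Step 1: 4 records have stock > 70
Step 2: These records originally summed to 351
Step 3: After capping: 4 × 70 = 280
Step 4: Unaffected records sum: 137
Step 5: Final sum = 280 + 137 = 417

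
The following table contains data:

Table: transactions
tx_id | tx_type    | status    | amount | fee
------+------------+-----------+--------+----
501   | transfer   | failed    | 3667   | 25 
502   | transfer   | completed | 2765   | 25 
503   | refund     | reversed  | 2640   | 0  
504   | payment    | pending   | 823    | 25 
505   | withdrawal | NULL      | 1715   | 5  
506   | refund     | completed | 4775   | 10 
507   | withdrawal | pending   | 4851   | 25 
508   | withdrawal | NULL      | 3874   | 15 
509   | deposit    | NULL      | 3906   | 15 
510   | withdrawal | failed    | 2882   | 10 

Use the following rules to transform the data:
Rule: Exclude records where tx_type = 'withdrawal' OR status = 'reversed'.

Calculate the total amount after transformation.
15936

Step 1: Find records where tx_type = 'withdrawal' OR status = 'reversed'
Step 2: 5 records match, summing to 15962
Step 3: Original sum: 31898
Step 4: Remaining sum = 31898 - 15962 = 15936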